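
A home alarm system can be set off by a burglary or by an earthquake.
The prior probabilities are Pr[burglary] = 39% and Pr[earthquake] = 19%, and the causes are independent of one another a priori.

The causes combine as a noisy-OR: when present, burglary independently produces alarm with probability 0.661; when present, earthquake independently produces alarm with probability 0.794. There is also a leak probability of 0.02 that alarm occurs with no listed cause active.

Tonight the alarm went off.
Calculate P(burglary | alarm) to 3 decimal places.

P(burglary | alarm) ≈ 0.732

Under noisy-OR, P(alarm | causes) = 1 − (1−0.02)·∏(1−qᵢ) over the active causes.
P(alarm) = 0.02×0.61×0.81 + 0.79812×0.61×0.19 + 0.66778×0.39×0.81 + 0.931563×0.39×0.19 = 0.009882 + 0.092502 + 0.210952 + 0.069029 = 0.382365
Of this, 0.279981 comes from 0.210952 + 0.069029 (the burglary=true cases).
So P(burglary | alarm) = 0.279981/0.382365 ≈ 0.732.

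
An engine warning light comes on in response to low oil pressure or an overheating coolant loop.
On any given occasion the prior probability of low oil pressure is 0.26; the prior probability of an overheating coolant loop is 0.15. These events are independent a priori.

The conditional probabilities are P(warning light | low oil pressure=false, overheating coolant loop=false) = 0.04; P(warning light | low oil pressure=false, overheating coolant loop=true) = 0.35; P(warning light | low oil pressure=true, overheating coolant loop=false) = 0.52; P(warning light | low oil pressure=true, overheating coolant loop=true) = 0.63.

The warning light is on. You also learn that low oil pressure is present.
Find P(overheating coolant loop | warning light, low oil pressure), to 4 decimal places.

P(overheating coolant loop | warning light, low oil pressure) ≈ 0.1761

Enumerate both values of overheating coolant loop and weight by the priors:
  P(warning light | low oil pressure) = 0.52·0.85 + 0.63·0.15
        = 0.442000 + 0.094500 = 0.536500
Keeping only the overheating coolant loop-present terms gives 0.094500, so
  P(overheating coolant loop | warning light, low oil pressure) = 0.094500 / 0.536500 ≈ 0.1761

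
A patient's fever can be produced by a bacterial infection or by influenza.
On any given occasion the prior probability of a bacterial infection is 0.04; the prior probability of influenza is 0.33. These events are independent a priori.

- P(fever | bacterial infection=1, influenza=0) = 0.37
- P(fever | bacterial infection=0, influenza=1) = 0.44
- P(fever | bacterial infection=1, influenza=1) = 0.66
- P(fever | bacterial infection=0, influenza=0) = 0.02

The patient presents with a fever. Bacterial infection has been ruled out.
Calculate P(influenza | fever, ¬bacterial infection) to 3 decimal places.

P(influenza | fever, ¬bacterial infection) ≈ 0.916

Numerator (weight on configurations with influenza): 0.44*0.33 = 0.145200
Denominator P(fever | ¬bacterial infection): 0.02*0.67 + 0.44*0.33 = 0.158600
P(influenza | fever, ¬bacterial infection) = 0.145200/0.158600 ≈ 0.916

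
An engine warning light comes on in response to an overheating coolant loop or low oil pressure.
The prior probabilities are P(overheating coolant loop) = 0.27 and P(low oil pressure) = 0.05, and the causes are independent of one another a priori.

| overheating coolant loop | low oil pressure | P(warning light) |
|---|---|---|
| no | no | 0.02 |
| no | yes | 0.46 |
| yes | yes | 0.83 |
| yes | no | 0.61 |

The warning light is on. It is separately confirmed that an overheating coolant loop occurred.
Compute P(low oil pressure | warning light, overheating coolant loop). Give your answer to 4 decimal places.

Weight on low oil pressure=true, given the evidence: 0.83·0.05 = 0.041500
The normalizing constant is 0.61·0.95 + 0.83·0.05 = 0.621000
P(low oil pressure | warning light, overheating coolant loop) = 0.041500/0.621000 ≈ 0.0668

P(low oil pressure | warning light, overheating coolant loop) ≈ 0.0668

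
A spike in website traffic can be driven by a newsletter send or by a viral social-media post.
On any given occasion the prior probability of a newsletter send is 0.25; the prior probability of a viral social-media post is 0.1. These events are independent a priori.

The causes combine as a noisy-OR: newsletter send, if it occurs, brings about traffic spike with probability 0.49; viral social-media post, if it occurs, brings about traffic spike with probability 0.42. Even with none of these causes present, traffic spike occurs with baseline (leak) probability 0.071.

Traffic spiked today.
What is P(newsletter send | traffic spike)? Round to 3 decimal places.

Under noisy-OR, P(traffic spike | causes) = 1 − (1−0.071)·∏(1−qᵢ) over the active causes.
Numerator (weight on configurations with newsletter send): 0.118397 + 0.018130 = 0.136527
Denominator P(traffic spike): 0.071·0.75·0.9 + 0.46118·0.75·0.1 + 0.52621·0.25·0.9 + 0.725202·0.25·0.1 = 0.219041
P(newsletter send | traffic spike) = 0.136527/0.219041 ≈ 0.623

P(newsletter send | traffic spike) ≈ 0.623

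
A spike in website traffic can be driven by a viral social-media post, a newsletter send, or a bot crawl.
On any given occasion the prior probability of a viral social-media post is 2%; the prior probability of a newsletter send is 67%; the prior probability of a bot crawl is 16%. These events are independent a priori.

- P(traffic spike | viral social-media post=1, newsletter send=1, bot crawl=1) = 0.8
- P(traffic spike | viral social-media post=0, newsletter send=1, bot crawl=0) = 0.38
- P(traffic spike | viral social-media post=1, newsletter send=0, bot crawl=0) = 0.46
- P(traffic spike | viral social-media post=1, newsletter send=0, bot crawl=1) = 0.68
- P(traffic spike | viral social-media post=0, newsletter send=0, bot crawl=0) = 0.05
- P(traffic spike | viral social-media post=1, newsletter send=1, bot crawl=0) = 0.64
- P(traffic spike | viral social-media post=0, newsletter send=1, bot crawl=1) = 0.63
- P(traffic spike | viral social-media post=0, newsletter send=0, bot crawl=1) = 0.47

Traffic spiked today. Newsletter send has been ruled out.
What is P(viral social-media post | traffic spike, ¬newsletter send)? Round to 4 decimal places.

P(viral social-media post | traffic spike, ¬newsletter send) ≈ 0.0794

Sum P(traffic spike|·) weighted by the priors over the 4 (viral social-media post, bot crawl) configurations:
  P(traffic spike | ¬newsletter send) = 0.05×0.98×0.84 + 0.47×0.98×0.16 + 0.46×0.02×0.84 + 0.68×0.02×0.16
        = 0.041160 + 0.073696 + 0.007728 + 0.002176 = 0.124760
The terms with viral social-media post present sum to 0.009904, so
  P(viral social-media post | traffic spike, ¬newsletter send) = 0.009904 / 0.124760 ≈ 0.0794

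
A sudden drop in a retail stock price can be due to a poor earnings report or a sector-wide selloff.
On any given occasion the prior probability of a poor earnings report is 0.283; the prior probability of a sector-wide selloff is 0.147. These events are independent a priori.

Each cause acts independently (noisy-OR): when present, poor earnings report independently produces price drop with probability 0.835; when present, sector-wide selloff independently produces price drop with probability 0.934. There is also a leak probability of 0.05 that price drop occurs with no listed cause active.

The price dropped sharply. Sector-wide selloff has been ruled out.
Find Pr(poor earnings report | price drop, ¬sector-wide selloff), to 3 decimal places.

Pr(poor earnings report | price drop, ¬sector-wide selloff) ≈ 0.869

Under noisy-OR, P(price drop | causes) = 1 − (1−0.05)·∏(1−qᵢ) over the active causes.
For the numerator, keep only poor earnings report=true terms: 0.84325·0.283 = 0.238640
The normalizing constant is 0.05·0.717 + 0.84325·0.283 = 0.274490
Posterior = 0.238640 / 0.274490 ≈ 0.869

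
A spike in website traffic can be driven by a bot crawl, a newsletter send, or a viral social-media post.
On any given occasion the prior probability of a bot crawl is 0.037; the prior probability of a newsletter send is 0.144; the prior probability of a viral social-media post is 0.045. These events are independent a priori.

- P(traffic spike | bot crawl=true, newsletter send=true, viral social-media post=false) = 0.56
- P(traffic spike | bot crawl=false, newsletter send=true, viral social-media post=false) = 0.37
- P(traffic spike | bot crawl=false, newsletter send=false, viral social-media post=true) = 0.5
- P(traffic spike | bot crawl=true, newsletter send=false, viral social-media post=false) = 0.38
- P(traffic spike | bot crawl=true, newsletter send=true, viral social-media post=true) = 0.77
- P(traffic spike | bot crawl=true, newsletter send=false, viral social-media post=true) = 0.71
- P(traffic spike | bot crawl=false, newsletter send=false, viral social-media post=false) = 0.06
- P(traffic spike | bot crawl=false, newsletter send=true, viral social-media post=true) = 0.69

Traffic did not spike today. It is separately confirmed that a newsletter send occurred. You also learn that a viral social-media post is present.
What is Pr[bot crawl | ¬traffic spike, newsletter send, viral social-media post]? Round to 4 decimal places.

P(¬traffic spike | newsletter send, viral social-media post) = 0.31·0.963 + 0.23·0.037 = 0.298530 + 0.008510 = 0.307040
The bot crawl-present share is 0.23·0.037 = 0.008510.
So P(bot crawl | ¬traffic spike, newsletter send, viral social-media post) = 0.008510/0.307040 ≈ 0.0277.

Pr[bot crawl | ¬traffic spike, newsletter send, viral social-media post] ≈ 0.0277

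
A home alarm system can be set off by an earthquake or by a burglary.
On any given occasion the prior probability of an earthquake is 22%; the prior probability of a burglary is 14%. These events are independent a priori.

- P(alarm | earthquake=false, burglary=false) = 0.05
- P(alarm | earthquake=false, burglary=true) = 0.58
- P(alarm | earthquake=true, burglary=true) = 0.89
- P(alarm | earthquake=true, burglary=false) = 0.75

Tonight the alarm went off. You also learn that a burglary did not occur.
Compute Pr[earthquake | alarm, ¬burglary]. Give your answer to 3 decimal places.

Enumerate both values of earthquake and weight by the priors:
  P(alarm | ¬burglary) = 0.05*0.78 + 0.75*0.22
        = 0.039000 + 0.165000 = 0.204000
Configurations with earthquake contribute 0.165000, so
  P(earthquake | alarm, ¬burglary) = 0.165000 / 0.204000 ≈ 0.809

Pr[earthquake | alarm, ¬burglary] ≈ 0.809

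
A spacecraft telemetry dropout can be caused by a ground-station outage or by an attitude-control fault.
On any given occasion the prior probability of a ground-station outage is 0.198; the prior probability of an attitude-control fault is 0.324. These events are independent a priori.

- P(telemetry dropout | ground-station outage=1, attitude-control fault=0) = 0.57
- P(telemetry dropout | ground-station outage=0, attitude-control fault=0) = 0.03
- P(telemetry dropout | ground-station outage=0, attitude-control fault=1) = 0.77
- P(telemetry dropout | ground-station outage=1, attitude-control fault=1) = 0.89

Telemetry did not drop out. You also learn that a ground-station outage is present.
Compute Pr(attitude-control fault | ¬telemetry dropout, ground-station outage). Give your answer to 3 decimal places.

By total probability over both values of attitude-control fault:
  P(¬telemetry dropout | ground-station outage) = 0.43·0.676 + 0.11·0.324
        = 0.290680 + 0.035640 = 0.326320
Configurations with attitude-control fault contribute 0.035640, so
  P(attitude-control fault | ¬telemetry dropout, ground-station outage) = 0.035640 / 0.326320 ≈ 0.109

Pr(attitude-control fault | ¬telemetry dropout, ground-station outage) ≈ 0.109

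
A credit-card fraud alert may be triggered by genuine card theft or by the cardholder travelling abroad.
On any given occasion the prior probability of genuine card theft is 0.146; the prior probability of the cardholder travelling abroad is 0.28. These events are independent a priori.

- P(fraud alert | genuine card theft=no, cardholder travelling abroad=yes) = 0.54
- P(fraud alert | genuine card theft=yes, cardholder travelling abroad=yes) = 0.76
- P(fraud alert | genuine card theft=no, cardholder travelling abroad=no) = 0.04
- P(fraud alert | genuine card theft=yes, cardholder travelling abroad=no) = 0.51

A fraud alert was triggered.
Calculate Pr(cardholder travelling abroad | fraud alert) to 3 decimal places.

Enumerate the 4 (genuine card theft, cardholder travelling abroad) configurations and weight by the priors:
  P(fraud alert) = 0.04*0.854*0.72 + 0.54*0.854*0.28 + 0.51*0.146*0.72 + 0.76*0.146*0.28
        = 0.024595 + 0.129125 + 0.053611 + 0.031069 = 0.238400
Configurations with cardholder travelling abroad contribute 0.160194, so
  P(cardholder travelling abroad | fraud alert) = 0.160194 / 0.238400 ≈ 0.672

Pr(cardholder travelling abroad | fraud alert) ≈ 0.672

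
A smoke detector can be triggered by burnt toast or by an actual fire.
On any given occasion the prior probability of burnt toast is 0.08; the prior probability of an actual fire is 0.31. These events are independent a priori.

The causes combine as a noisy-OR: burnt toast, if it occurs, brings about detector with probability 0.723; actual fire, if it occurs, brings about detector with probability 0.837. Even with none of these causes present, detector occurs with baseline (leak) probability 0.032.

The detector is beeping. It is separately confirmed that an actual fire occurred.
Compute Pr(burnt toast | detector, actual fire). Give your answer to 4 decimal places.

Pr(burnt toast | detector, actual fire) ≈ 0.0899

Under noisy-OR, P(detector | causes) = 1 − (1−0.032)·∏(1−qᵢ) over the active causes.
By total probability over both values of burnt toast:
  P(detector | actual fire) = 0.842216*0.92 + 0.956294*0.08
        = 0.774839 + 0.076504 = 0.851343
Keeping only the burnt toast-present terms gives 0.076504, so
  P(burnt toast | detector, actual fire) = 0.076504 / 0.851343 ≈ 0.0899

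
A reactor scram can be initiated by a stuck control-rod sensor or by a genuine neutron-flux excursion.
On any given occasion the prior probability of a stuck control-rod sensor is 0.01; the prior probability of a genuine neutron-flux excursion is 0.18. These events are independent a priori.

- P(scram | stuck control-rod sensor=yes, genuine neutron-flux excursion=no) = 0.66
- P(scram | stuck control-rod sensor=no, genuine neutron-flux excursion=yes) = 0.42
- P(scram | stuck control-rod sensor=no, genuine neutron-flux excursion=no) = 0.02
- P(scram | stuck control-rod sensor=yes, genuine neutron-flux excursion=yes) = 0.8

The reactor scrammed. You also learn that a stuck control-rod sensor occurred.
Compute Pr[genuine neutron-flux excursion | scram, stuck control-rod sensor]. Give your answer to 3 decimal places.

P(scram | stuck control-rod sensor) = 0.66*0.82 + 0.8*0.18 = 0.541200 + 0.144000 = 0.685200
The genuine neutron-flux excursion-present share is 0.8*0.18 = 0.144000.
Hence the posterior is 0.144000/0.685200 ≈ 0.210.

Pr[genuine neutron-flux excursion | scram, stuck control-rod sensor] ≈ 0.210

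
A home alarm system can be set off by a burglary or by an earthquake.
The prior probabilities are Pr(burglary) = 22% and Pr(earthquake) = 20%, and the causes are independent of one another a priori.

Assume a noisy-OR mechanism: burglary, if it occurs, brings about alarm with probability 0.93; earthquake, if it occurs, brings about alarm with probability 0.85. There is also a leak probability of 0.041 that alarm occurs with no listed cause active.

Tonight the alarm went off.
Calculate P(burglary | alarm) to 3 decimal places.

Under noisy-OR, P(alarm | causes) = 1 − (1−0.041)·∏(1−qᵢ) over the active causes.
Weight on burglary=true, given the evidence: 0.164185 + 0.043557 = 0.207742
The normalizing constant is 0.041×0.78×0.8 + 0.85615×0.78×0.2 + 0.93287×0.22×0.8 + 0.989931×0.22×0.2 = 0.366885
P(burglary | alarm) = 0.207742/0.366885 ≈ 0.566

P(burglary | alarm) ≈ 0.566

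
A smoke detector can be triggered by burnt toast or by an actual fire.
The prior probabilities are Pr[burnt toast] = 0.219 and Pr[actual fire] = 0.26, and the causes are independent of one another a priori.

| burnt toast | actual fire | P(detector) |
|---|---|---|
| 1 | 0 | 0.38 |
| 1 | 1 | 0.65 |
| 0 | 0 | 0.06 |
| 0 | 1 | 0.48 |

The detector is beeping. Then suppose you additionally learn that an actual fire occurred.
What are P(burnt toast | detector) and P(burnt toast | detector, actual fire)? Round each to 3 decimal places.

P(detector) = 0.06*0.781*0.74 + 0.48*0.781*0.26 + 0.38*0.219*0.74 + 0.65*0.219*0.26 = 0.034676 + 0.097469 + 0.061583 + 0.037011 = 0.230739
Of this, 0.098594 comes from 0.061583 + 0.037011 (the burnt toast=true cases).
Hence the posterior is 0.098594/0.230739 ≈ 0.427.

With the extra evidence:
For the numerator, keep only burnt toast=true terms: 0.65·0.219 = 0.142350
Denominator P(detector | actual fire): 0.48·0.781 + 0.65·0.219 = 0.517230
Posterior = 0.142350 / 0.517230 ≈ 0.275
The drop from 0.427 to 0.275 is the explaining-away (discounting) effect.

P(burnt toast | detector) ≈ 0.427; P(burnt toast | detector, actual fire) ≈ 0.275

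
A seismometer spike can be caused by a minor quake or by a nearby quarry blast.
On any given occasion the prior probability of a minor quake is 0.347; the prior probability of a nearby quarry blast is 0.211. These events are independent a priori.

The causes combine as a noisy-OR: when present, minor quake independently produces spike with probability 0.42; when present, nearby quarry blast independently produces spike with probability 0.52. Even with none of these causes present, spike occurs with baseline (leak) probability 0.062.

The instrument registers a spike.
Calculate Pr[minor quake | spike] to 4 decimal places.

Under noisy-OR, P(spike | causes) = 1 − (1−0.062)·∏(1−qᵢ) over the active causes.
Weight on minor quake=true, given the evidence: 0.124834 + 0.054097 = 0.178931
The normalizing constant is 0.062·0.653·0.789 + 0.54976·0.653·0.211 + 0.45596·0.347·0.789 + 0.738861·0.347·0.211 = 0.286622
Posterior = 0.178931 / 0.286622 ≈ 0.6243

Pr[minor quake | spike] ≈ 0.6243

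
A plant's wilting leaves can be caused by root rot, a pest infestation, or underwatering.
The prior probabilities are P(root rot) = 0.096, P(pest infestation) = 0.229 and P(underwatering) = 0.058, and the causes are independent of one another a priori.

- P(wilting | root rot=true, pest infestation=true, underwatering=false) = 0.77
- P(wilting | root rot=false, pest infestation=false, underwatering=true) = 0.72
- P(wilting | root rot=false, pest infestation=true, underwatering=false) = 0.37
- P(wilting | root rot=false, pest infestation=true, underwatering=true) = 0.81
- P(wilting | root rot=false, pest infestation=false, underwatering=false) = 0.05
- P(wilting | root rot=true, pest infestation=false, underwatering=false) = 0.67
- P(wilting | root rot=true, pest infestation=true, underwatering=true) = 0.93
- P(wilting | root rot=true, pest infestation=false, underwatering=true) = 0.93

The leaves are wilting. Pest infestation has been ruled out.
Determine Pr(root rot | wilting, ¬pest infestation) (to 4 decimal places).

Sum P(wilting|·) weighted by the priors over the 4 (root rot, underwatering) configurations:
  P(wilting | ¬pest infestation) = 0.05*0.904*0.942 + 0.72*0.904*0.058 + 0.67*0.096*0.942 + 0.93*0.096*0.058
        = 0.042578 + 0.037751 + 0.060589 + 0.005178 = 0.146096
Configurations with root rot contribute 0.065767, so
  P(root rot | wilting, ¬pest infestation) = 0.065767 / 0.146096 ≈ 0.4502

Pr(root rot | wilting, ¬pest infestation) ≈ 0.4502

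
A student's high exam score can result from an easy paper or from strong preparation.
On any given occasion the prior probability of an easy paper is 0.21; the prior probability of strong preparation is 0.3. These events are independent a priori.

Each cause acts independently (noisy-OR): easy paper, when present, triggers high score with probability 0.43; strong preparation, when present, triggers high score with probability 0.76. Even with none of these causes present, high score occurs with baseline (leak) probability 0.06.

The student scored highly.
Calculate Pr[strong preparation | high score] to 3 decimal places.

Pr[strong preparation | high score] ≈ 0.702

Under noisy-OR, P(high score | causes) = 1 − (1−0.06)·∏(1−qᵢ) over the active causes.
P(high score) = 0.06×0.79×0.7 + 0.7744×0.79×0.3 + 0.4642×0.21×0.7 + 0.871408×0.21×0.3 = 0.033180 + 0.183533 + 0.068237 + 0.054899 = 0.339849
The strong preparation-present share is 0.183533 + 0.054899 = 0.238432.
P(strong preparation | high score) = 0.238432 / 0.339849 ≈ 0.702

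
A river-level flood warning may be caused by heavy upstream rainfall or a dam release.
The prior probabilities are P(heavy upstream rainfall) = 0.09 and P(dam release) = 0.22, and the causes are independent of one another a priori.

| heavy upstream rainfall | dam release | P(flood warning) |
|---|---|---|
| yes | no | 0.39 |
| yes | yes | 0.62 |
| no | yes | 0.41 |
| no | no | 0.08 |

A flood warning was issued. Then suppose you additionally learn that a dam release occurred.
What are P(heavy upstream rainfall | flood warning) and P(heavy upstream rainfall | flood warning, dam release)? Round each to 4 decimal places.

Enumerate the 4 (heavy upstream rainfall, dam release) configurations and weight by the priors:
  P(flood warning) = 0.08×0.91×0.78 + 0.41×0.91×0.22 + 0.39×0.09×0.78 + 0.62×0.09×0.22
        = 0.056784 + 0.082082 + 0.027378 + 0.012276 = 0.178520
Configurations with heavy upstream rainfall contribute 0.039654, so
  P(heavy upstream rainfall | flood warning) = 0.039654 / 0.178520 ≈ 0.2221

Now also conditioning on dam release=true:
For the numerator, keep only heavy upstream rainfall=true terms: 0.62*0.09 = 0.055800
Normalizer over all consistent configurations: 0.41*0.91 + 0.62*0.09 = 0.428900
Posterior = 0.055800 / 0.428900 ≈ 0.1301

P(heavy upstream rainfall | flood warning) ≈ 0.2221; P(heavy upstream rainfall | flood warning, dam release) ≈ 0.1301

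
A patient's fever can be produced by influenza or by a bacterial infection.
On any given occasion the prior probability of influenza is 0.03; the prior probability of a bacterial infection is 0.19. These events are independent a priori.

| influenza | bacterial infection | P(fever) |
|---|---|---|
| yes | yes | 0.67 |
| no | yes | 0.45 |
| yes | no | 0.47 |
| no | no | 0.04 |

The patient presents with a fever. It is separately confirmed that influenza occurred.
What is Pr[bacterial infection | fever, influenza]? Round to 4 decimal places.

P(fever | influenza) = 0.47×0.81 + 0.67×0.19 = 0.380700 + 0.127300 = 0.508000
Restricting to configurations with bacterial infection present: 0.67×0.19 = 0.127300.
So P(bacterial infection | fever, influenza) = 0.127300/0.508000 ≈ 0.2506.

Pr[bacterial infection | fever, influenza] ≈ 0.2506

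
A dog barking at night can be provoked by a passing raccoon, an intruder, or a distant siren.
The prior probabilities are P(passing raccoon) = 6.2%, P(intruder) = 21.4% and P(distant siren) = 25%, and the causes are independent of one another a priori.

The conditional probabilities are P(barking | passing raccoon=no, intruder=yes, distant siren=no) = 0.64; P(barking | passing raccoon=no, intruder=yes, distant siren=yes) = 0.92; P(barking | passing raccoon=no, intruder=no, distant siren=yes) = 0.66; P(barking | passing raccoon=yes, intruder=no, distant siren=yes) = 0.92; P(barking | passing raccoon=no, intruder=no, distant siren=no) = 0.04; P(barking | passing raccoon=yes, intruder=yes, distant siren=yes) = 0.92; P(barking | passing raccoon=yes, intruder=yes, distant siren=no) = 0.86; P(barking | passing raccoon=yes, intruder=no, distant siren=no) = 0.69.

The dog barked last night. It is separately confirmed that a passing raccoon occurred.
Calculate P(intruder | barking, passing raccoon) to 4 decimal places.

By total probability over the 4 (intruder, distant siren) configurations:
  P(barking | passing raccoon) = 0.69×0.786×0.75 + 0.92×0.786×0.25 + 0.86×0.214×0.75 + 0.92×0.214×0.25
        = 0.406755 + 0.180780 + 0.138030 + 0.049220 = 0.774785
Keeping only the intruder-present terms gives 0.187250, so
  P(intruder | barking, passing raccoon) = 0.187250 / 0.774785 ≈ 0.2417

P(intruder | barking, passing raccoon) ≈ 0.2417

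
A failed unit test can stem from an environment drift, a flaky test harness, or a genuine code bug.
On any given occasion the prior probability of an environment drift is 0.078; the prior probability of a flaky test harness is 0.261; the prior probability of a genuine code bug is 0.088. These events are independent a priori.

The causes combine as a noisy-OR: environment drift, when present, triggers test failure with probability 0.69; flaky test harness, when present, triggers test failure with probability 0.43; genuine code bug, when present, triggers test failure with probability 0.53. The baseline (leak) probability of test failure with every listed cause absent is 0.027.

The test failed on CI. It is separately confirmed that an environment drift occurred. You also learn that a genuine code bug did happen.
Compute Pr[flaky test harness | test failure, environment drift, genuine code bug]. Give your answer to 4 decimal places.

Pr[flaky test harness | test failure, environment drift, genuine code bug] ≈ 0.2745

Under noisy-OR, P(test failure | causes) = 1 − (1−0.027)·∏(1−qᵢ) over the active causes.
For the numerator, keep only flaky test harness=true terms: 0.919193*0.261 = 0.239909
Denominator P(test failure | environment drift, genuine code bug): 0.858234*0.739 + 0.919193*0.261 = 0.874144
Posterior = 0.239909 / 0.874144 ≈ 0.2745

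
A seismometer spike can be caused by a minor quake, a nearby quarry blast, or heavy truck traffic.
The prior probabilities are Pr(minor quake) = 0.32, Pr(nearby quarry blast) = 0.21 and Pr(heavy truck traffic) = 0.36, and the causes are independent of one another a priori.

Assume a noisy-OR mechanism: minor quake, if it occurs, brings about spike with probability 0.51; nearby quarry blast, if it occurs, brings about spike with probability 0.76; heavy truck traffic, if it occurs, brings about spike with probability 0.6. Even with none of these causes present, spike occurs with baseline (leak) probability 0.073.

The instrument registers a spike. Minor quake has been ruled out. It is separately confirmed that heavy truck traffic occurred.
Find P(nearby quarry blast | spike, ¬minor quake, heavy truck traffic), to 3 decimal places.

P(nearby quarry blast | spike, ¬minor quake, heavy truck traffic) ≈ 0.278

Under noisy-OR, P(spike | causes) = 1 − (1−0.073)·∏(1−qᵢ) over the active causes.
P(spike | ¬minor quake, heavy truck traffic) = 0.6292*0.79 + 0.911008*0.21 = 0.497068 + 0.191312 = 0.688380
Restricting to configurations with nearby quarry blast present: 0.911008*0.21 = 0.191312.
P(nearby quarry blast | spike, ¬minor quake, heavy truck traffic) = 0.191312 / 0.688380 ≈ 0.278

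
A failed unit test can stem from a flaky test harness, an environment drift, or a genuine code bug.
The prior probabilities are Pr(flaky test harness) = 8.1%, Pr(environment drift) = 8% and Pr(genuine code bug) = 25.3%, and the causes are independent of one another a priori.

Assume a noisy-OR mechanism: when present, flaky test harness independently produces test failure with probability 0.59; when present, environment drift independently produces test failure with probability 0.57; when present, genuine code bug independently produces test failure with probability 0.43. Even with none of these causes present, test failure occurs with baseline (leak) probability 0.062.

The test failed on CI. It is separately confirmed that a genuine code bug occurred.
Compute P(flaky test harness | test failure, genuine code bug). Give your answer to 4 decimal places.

P(flaky test harness | test failure, genuine code bug) ≈ 0.1246

Under noisy-OR, P(test failure | causes) = 1 − (1−0.062)·∏(1−qᵢ) over the active causes.
P(test failure | genuine code bug) = 0.46534·0.919·0.92 + 0.770096·0.919·0.08 + 0.780789·0.081·0.92 + 0.905739·0.081·0.08 = 0.393436 + 0.056617 + 0.058184 + 0.005869 = 0.514106
The flaky test harness-present share is 0.058184 + 0.005869 = 0.064053.
Hence the posterior is 0.064053/0.514106 ≈ 0.1246.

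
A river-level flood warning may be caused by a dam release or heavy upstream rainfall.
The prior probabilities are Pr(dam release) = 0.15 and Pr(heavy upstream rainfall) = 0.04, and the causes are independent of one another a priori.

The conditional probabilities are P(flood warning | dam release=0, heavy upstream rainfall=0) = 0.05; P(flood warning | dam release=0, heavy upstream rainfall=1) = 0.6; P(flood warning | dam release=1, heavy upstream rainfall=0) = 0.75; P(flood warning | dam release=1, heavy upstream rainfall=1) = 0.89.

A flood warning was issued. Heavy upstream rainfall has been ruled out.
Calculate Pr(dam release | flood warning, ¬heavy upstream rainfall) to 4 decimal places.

For the numerator, keep only dam release=true terms: 0.75·0.15 = 0.112500
Denominator P(flood warning | ¬heavy upstream rainfall): 0.05·0.85 + 0.75·0.15 = 0.155000
P(dam release | flood warning, ¬heavy upstream rainfall) = 0.112500/0.155000 ≈ 0.7258

Pr(dam release | flood warning, ¬heavy upstream rainfall) ≈ 0.7258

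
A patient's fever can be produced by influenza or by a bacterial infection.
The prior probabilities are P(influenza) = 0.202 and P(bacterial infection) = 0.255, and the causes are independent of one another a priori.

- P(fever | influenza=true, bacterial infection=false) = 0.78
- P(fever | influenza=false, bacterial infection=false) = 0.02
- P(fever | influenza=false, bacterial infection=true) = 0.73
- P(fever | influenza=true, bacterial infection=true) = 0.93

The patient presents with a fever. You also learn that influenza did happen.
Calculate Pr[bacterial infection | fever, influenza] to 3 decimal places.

By total probability over both values of bacterial infection:
  P(fever | influenza) = 0.78×0.745 + 0.93×0.255
        = 0.581100 + 0.237150 = 0.818250
The terms with bacterial infection present sum to 0.237150, so
  P(bacterial infection | fever, influenza) = 0.237150 / 0.818250 ≈ 0.290

Pr[bacterial infection | fever, influenza] ≈ 0.290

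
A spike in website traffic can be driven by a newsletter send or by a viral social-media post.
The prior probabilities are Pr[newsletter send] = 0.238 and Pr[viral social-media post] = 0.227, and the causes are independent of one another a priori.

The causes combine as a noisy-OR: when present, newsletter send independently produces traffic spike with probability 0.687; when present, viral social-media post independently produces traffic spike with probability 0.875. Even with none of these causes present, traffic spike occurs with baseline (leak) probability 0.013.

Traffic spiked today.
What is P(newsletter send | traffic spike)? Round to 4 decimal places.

P(newsletter send | traffic spike) ≈ 0.5292

Under noisy-OR, P(traffic spike | causes) = 1 − (1−0.013)·∏(1−qᵢ) over the active causes.
P(traffic spike) = 0.013×0.762×0.773 + 0.876625×0.762×0.227 + 0.691069×0.238×0.773 + 0.961384×0.238×0.227 = 0.007657 + 0.151633 + 0.127139 + 0.051940 = 0.338369
Restricting to configurations with newsletter send present: 0.127139 + 0.051940 = 0.179079.
So P(newsletter send | traffic spike) = 0.179079/0.338369 ≈ 0.5292.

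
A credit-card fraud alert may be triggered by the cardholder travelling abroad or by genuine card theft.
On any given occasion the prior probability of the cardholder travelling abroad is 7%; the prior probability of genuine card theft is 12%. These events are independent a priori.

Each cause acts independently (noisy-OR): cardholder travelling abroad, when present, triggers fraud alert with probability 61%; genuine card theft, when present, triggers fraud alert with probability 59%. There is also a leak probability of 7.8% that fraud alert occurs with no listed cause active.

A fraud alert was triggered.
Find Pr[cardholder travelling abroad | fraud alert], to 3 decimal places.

Under noisy-OR, P(fraud alert | causes) = 1 − (1−0.078)·∏(1−qᵢ) over the active causes.
Sum P(fraud alert|·) weighted by the priors over the 4 (cardholder travelling abroad, genuine card theft) configurations:
  P(fraud alert) = 0.078·0.93·0.88 + 0.62198·0.93·0.12 + 0.64042·0.07·0.88 + 0.852572·0.07·0.12
        = 0.063835 + 0.069413 + 0.039450 + 0.007162 = 0.179860
Keeping only the cardholder travelling abroad-present terms gives 0.046612, so
  P(cardholder travelling abroad | fraud alert) = 0.046612 / 0.179860 ≈ 0.259

Pr[cardholder travelling abroad | fraud alert] ≈ 0.259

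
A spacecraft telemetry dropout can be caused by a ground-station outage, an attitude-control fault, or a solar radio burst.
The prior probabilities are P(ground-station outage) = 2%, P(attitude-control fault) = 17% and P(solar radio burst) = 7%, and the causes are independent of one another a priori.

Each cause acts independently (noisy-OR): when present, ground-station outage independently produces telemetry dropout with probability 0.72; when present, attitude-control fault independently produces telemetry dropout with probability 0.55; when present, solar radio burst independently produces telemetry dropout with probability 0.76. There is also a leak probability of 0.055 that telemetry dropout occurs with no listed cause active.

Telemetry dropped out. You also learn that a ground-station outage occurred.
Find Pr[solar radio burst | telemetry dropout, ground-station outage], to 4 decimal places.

Pr[solar radio burst | telemetry dropout, ground-station outage] ≈ 0.0854

Under noisy-OR, P(telemetry dropout | causes) = 1 − (1−0.055)·∏(1−qᵢ) over the active causes.
P(telemetry dropout | ground-station outage) = 0.7354·0.83·0.93 + 0.936496·0.83·0.07 + 0.88093·0.17·0.93 + 0.971423·0.17·0.07 = 0.567655 + 0.054410 + 0.139275 + 0.011560 = 0.772900
Of this, 0.065970 comes from 0.054410 + 0.011560 (the solar radio burst=true cases).
So P(solar radio burst | telemetry dropout, ground-station outage) = 0.065970/0.772900 ≈ 0.0854.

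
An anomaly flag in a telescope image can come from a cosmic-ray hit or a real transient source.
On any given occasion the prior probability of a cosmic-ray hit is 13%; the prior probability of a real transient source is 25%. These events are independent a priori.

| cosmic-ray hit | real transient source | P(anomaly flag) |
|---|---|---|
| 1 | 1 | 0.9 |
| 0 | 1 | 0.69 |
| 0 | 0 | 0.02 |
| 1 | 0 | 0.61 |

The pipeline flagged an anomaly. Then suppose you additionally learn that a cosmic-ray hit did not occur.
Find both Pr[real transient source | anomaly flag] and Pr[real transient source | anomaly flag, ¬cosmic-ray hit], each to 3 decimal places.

P(anomaly flag) = 0.02·0.87·0.75 + 0.69·0.87·0.25 + 0.61·0.13·0.75 + 0.9·0.13·0.25 = 0.013050 + 0.150075 + 0.059475 + 0.029250 = 0.251850
The real transient source-present share is 0.150075 + 0.029250 = 0.179325.
So P(real transient source | anomaly flag) = 0.179325/0.251850 ≈ 0.712.

Now also conditioning on cosmic-ray hit≠true:
Sum P(anomaly flag|·) weighted by the priors over both values of real transient source:
  P(anomaly flag | ¬cosmic-ray hit) = 0.02×0.75 + 0.69×0.25
        = 0.015000 + 0.172500 = 0.187500
Configurations with real transient source contribute 0.172500, so
  P(real transient source | anomaly flag, ¬cosmic-ray hit) = 0.172500 / 0.187500 ≈ 0.920

Pr[real transient source | anomaly flag] ≈ 0.712; Pr[real transient source | anomaly flag, ¬cosmic-ray hit] ≈ 0.920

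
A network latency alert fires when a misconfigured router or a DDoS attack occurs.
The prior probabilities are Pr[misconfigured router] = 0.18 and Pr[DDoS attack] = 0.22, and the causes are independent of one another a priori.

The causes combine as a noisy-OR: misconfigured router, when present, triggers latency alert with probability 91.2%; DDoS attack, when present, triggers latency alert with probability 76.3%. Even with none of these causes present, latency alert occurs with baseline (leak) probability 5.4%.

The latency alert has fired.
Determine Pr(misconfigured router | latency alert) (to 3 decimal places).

Under noisy-OR, P(latency alert | causes) = 1 − (1−0.054)·∏(1−qᵢ) over the active causes.
P(latency alert) = 0.054*0.82*0.78 + 0.775798*0.82*0.22 + 0.916752*0.18*0.78 + 0.98027*0.18*0.22 = 0.034538 + 0.139954 + 0.128712 + 0.038819 = 0.342023
Restricting to configurations with misconfigured router present: 0.128712 + 0.038819 = 0.167531.
Hence the posterior is 0.167531/0.342023 ≈ 0.490.

Pr(misconfigured router | latency alert) ≈ 0.490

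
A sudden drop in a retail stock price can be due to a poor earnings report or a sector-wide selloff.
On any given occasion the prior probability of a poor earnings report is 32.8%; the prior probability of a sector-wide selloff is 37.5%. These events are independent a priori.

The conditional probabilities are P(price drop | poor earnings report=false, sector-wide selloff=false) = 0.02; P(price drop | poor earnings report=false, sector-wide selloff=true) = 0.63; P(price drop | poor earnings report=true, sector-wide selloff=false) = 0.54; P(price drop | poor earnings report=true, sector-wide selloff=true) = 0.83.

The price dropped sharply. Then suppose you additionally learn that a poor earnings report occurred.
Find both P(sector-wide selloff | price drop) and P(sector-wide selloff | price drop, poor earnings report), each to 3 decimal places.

Enumerate the 4 (poor earnings report, sector-wide selloff) configurations and weight by the priors:
  P(price drop) = 0.02×0.672×0.625 + 0.63×0.672×0.375 + 0.54×0.328×0.625 + 0.83×0.328×0.375
        = 0.008400 + 0.158760 + 0.110700 + 0.102090 = 0.379950
Configurations with sector-wide selloff contribute 0.260850, so
  P(sector-wide selloff | price drop) = 0.260850 / 0.379950 ≈ 0.687

Now condition on the additional information:
Enumerate both values of sector-wide selloff and weight by the priors:
  P(price drop | poor earnings report) = 0.54*0.625 + 0.83*0.375
        = 0.337500 + 0.311250 = 0.648750
Keeping only the sector-wide selloff-present terms gives 0.311250, so
  P(sector-wide selloff | price drop, poor earnings report) = 0.311250 / 0.648750 ≈ 0.480
The drop from 0.687 to 0.480 is the explaining-away (discounting) effect.

P(sector-wide selloff | price drop) ≈ 0.687; P(sector-wide selloff | price drop, poor earnings report) ≈ 0.480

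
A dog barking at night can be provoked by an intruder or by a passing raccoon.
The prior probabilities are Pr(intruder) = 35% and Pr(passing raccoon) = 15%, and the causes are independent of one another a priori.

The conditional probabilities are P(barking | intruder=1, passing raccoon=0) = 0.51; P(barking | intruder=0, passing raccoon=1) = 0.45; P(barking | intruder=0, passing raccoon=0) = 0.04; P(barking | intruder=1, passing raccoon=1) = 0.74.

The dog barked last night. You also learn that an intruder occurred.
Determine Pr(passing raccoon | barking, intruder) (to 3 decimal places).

P(barking | intruder) = 0.51·0.85 + 0.74·0.15 = 0.433500 + 0.111000 = 0.544500
Of this, 0.111000 comes from 0.74·0.15 (the passing raccoon=true cases).
So P(passing raccoon | barking, intruder) = 0.111000/0.544500 ≈ 0.204.

Pr(passing raccoon | barking, intruder) ≈ 0.204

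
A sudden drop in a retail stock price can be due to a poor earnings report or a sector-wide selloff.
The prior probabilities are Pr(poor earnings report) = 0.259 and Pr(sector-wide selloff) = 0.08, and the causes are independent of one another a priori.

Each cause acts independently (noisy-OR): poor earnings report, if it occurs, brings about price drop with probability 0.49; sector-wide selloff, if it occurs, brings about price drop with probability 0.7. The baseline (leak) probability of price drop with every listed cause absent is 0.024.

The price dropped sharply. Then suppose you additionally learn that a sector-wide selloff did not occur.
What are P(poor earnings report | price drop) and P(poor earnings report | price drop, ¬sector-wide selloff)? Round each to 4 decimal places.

P(poor earnings report | price drop) ≈ 0.7020; P(poor earnings report | price drop, ¬sector-wide selloff) ≈ 0.8797

Under noisy-OR, P(price drop | causes) = 1 − (1−0.024)·∏(1−qᵢ) over the active causes.
For the numerator, keep only poor earnings report=true terms: 0.119674 + 0.017626 = 0.137300
The normalizing constant is 0.024×0.741×0.92 + 0.7072×0.741×0.08 + 0.50224×0.259×0.92 + 0.850672×0.259×0.08 = 0.195584
Posterior = 0.137300 / 0.195584 ≈ 0.7020

Now condition on the additional information:
For the numerator, keep only poor earnings report=true terms: 0.50224·0.259 = 0.130080
Normalizer over all consistent configurations: 0.024·0.741 + 0.50224·0.259 = 0.147864
P(poor earnings report | price drop, ¬sector-wide selloff) = 0.130080/0.147864 ≈ 0.8797
Ruling out sector-wide selloff raises the posterior on poor earnings report — the flip side of explaining away.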